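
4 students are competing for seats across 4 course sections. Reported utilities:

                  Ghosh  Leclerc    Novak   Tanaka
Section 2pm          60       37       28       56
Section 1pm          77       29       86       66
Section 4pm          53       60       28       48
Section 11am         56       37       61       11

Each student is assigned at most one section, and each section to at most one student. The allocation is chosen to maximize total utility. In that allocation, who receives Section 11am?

Ghosh receives Section 11am.

This is the linear assignment problem.
Optimal: Ghosh→Section 11am (56 points), Leclerc→Section 4pm (60 points), Novak→Section 1pm (86 points), Tanaka→Section 2pm (56 points) — total 56+60+86+56 = 258 points.
Max-entry greedy (repeatedly take the single best remaining cell) gives 217 points, worse by 41.
Next-best assignment: Ghosh→Section 1pm, Leclerc→Section 4pm, Novak→Section 11am, Tanaka→Section 2pm = 254 points.
Ghosh's own top section is Section 1pm (77 points), but forcing Ghosh→Section 1pm and reassigning the rest optimally gives only 254 points — worse by 4.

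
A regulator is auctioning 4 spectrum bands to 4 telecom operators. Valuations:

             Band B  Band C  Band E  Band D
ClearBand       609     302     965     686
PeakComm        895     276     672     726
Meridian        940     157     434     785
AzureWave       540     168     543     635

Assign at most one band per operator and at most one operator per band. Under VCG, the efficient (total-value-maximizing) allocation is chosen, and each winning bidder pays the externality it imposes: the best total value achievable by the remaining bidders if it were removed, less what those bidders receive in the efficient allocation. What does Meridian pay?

Meridian pays $619M.

Efficient allocation: ClearBand→Band E ($965M), PeakComm→Band C ($276M), Meridian→Band B ($940M), AzureWave→Band D ($635M); total welfare W = $2816M.
Meridian receives Band B at value $940M, so the others get W − 940 = $1876M.
Without Meridian: best allocation of the remaining 3 bidders over all 4 bands is ClearBand→Band E ($965M), PeakComm→Band B ($895M), AzureWave→Band D ($635M), total $2495M.
VCG payment = (others' best without Meridian) − (others' welfare with Meridian) = 2495 − 1876 = $619M.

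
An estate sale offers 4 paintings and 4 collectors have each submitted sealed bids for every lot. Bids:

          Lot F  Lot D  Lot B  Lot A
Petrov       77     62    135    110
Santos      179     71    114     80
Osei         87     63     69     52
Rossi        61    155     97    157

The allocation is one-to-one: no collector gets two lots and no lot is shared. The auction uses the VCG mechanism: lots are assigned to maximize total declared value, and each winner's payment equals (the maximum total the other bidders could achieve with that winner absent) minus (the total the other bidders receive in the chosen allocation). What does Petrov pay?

Petrov pays $6.

Efficient allocation: Petrov→Lot B ($135), Santos→Lot F ($179), Osei→Lot D ($63), Rossi→Lot A ($157); total welfare W = $534.
Petrov receives Lot B at value $135, so the others get W − 135 = $399.
Without Petrov: best allocation of the remaining 3 bidders over all 4 lots is Santos→Lot F ($179), Osei→Lot B ($69), Rossi→Lot A ($157), total $405.
VCG payment = (others' best without Petrov) − (others' welfare with Petrov) = 405 − 399 = $6.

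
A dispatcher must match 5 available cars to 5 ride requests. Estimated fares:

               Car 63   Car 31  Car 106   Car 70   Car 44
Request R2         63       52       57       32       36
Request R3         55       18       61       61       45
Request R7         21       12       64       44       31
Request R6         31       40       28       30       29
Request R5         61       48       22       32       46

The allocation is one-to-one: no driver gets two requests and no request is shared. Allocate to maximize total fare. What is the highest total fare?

Optimal: Car 63→Request R2 ($63), Car 31→Request R6 ($40), Car 106→Request R7 ($64), Car 70→Request R3 ($61), Car 44→Request R5 ($46) — total 63+40+64+61+46 = $274.
Column-greedy (each request in turn goes to its best remaining driver) gives $254, worse by 20.

Max total: $274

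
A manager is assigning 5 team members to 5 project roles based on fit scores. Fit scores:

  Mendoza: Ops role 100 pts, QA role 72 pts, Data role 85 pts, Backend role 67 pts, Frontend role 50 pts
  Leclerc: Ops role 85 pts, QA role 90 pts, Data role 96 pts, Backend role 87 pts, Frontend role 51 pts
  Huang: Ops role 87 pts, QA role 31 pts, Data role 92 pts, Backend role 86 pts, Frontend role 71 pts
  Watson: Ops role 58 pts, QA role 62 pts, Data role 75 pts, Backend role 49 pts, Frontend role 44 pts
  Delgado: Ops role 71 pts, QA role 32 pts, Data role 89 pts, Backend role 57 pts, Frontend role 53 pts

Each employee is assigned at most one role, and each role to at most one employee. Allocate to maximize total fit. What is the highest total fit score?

Maximum total: 409 pts

Optimal: Mendoza→Ops role (100 pts), Leclerc→QA role (90 pts), Huang→Backend role (86 pts), Watson→Frontend role (44 pts), Delgado→Data role (89 pts) — total 100+90+86+44+89 = 409 pts.
Max-entry greedy (repeatedly take the single best remaining cell) gives 397 pts, worse by 12.
Checked against all permutations: 409 pts is optimal.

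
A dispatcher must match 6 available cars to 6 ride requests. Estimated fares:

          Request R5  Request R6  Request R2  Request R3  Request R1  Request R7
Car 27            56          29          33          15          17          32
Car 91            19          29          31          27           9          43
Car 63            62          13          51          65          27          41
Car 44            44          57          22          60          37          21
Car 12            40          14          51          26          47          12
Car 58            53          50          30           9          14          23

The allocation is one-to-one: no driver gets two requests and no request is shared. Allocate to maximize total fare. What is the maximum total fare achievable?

Max total: $307

Treat this as an assignment problem: match each driver to one request.
Optimal: Car 27→Request R5 ($56), Car 91→Request R7 ($43), Car 63→Request R2 ($51), Car 44→Request R3 ($60), Car 12→Request R1 ($47), Car 58→Request R6 ($50) — total 56+43+51+60+47+50 = $307.
Row-greedy (each driver in turn takes its best remaining request) gives $286, worse by 21.
Checked against all permutations: $307 is optimal.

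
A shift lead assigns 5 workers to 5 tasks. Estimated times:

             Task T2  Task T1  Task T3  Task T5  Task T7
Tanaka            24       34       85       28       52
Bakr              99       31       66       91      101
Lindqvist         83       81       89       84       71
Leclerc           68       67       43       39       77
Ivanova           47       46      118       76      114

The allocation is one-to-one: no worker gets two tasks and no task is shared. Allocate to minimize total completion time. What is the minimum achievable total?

This is a one-to-one assignment (minimum-cost bipartite matching).
Optimal: Tanaka→Task T5 (28 min), Bakr→Task T1 (31 min), Lindqvist→Task T7 (71 min), Leclerc→Task T3 (43 min), Ivanova→Task T2 (47 min) — total 28+31+71+43+47 = 220 min.
Min-entry greedy (repeatedly take the single cheapest remaining cell) gives 283 min, worse by 63.
Next-best assignment: Tanaka→Task T2, Bakr→Task T1, Lindqvist→Task T7, Leclerc→Task T3, Ivanova→Task T5 = 245 min.
Swapping Bakr↔Lindqvist (Bakr→Task T7 101 min, Lindqvist→Task T1 81 min) adds 80.

Minimum total: 220 min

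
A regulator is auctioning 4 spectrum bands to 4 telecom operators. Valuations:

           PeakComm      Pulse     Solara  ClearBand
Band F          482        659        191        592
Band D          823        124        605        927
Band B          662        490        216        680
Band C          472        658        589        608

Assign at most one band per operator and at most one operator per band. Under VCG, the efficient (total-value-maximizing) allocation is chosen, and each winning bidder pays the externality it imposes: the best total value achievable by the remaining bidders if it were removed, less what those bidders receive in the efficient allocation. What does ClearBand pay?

ClearBand pays $161M.

Efficient allocation: PeakComm→Band B ($662M), Pulse→Band F ($659M), Solara→Band C ($589M), ClearBand→Band D ($927M); total welfare W = $2837M.
ClearBand receives Band D at value $927M, so the others get W − 927 = $1910M.
Without ClearBand: best allocation of the remaining 3 bidders over all 4 bands is PeakComm→Band D ($823M), Pulse→Band F ($659M), Solara→Band C ($589M), total $2071M.
VCG payment = (others' best without ClearBand) − (others' welfare with ClearBand) = 2071 − 1910 = $161M.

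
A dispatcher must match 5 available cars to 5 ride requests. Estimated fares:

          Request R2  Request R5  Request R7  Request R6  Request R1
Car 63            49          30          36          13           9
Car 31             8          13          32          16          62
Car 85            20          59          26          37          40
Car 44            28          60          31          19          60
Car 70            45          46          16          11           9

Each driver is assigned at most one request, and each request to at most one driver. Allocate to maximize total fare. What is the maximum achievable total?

Optimal: Car 63→Request R7 ($36), Car 31→Request R1 ($62), Car 85→Request R6 ($37), Car 44→Request R5 ($60), Car 70→Request R2 ($45) — total 36+62+37+60+45 = $240.
Next-best assignment: Car 63→Request R2, Car 31→Request R1, Car 85→Request R6, Car 44→Request R7, Car 70→Request R5 = $225.
Every other assignment is strictly worse.

Max total: $240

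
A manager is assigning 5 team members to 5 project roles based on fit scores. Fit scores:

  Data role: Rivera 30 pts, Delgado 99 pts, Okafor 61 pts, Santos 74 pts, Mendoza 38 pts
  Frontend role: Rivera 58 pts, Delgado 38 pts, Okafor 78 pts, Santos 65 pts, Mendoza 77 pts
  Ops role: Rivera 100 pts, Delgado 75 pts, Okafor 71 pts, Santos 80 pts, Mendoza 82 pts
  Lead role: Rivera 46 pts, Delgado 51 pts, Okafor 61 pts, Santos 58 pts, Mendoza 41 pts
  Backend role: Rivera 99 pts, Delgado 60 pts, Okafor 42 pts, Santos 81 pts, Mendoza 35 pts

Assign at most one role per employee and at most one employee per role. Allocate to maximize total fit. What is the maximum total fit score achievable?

Maximum total: 418 pts

This is the linear assignment problem.
Optimal: Rivera→Ops role (100 pts), Delgado→Data role (99 pts), Okafor→Lead role (61 pts), Santos→Backend role (81 pts), Mendoza→Frontend role (77 pts) — total 100+99+61+81+77 = 418 pts.
Row-greedy (each employee in turn takes its best remaining role) gives 399 pts, worse by 19.
Next-best assignment: Rivera→Backend role, Delgado→Data role, Okafor→Frontend role, Santos→Lead role, Mendoza→Ops role = 416 pts.
No other one-to-one assignment exceeds 418 pts.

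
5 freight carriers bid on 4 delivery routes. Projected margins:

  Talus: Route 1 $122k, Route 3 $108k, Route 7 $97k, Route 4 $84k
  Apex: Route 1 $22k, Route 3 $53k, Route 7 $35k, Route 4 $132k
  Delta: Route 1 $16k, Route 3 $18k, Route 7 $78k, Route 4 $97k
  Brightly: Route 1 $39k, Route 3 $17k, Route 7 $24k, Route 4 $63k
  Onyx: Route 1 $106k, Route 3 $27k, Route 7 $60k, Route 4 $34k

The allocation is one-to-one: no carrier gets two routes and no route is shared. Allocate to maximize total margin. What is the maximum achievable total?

Max total: $424k

Optimal: Onyx→Route 1 ($106k), Talus→Route 3 ($108k), Delta→Route 7 ($78k), Apex→Route 4 ($132k) — total 106+108+78+132 = $424k.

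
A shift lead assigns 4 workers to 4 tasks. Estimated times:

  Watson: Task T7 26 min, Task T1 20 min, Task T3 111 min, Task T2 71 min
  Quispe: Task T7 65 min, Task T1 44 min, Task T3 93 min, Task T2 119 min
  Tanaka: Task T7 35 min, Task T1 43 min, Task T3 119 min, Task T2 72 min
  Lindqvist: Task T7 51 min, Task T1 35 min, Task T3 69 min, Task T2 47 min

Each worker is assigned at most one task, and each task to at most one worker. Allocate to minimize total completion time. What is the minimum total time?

Min total: 195 min

Optimal: Watson→Task T1 (20 min), Quispe→Task T3 (93 min), Tanaka→Task T7 (35 min), Lindqvist→Task T2 (47 min) — total 20+93+35+47 = 195 min.
Column-greedy (each task in turn goes to its cheapest remaining worker) gives 226 min, worse by 31.
Next-best assignment: Watson→Task T7, Quispe→Task T3, Tanaka→Task T1, Lindqvist→Task T2 = 209 min.
Every other assignment is strictly worse.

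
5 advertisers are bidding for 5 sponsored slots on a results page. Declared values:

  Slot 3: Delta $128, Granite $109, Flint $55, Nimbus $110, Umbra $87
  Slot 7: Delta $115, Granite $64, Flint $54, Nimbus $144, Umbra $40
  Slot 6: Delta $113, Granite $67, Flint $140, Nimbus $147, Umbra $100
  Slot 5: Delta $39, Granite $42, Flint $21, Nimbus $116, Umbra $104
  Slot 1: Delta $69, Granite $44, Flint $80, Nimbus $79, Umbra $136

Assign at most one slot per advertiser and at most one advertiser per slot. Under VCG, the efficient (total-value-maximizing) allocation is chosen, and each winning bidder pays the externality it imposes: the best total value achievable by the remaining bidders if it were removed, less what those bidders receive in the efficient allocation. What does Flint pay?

Efficient allocation: Delta→Slot 7 ($115), Granite→Slot 3 ($109), Flint→Slot 6 ($140), Nimbus→Slot 5 ($116), Umbra→Slot 1 ($136); total welfare W = $616.
Flint receives Slot 6 at value $140, so the others get W − 140 = $476.
Without Flint: best allocation of the remaining 4 bidders over all 5 slots is Delta→Slot 7 ($115), Granite→Slot 3 ($109), Nimbus→Slot 6 ($147), Umbra→Slot 1 ($136), total $507.
VCG payment = (others' best without Flint) − (others' welfare with Flint) = 507 − 476 = $31.

Flint pays $31.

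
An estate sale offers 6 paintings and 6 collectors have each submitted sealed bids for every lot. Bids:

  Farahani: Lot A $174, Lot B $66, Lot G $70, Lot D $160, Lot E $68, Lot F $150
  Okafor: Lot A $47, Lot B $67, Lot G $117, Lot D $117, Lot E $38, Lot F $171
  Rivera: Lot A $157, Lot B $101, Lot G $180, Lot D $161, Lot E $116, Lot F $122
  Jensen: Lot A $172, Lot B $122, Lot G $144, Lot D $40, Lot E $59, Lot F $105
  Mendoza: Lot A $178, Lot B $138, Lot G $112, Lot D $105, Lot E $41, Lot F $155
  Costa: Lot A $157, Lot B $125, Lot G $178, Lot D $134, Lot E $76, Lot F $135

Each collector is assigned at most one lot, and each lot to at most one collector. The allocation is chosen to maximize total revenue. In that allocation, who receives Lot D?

Optimal: Farahani→Lot D ($160), Okafor→Lot F ($171), Rivera→Lot E ($116), Jensen→Lot A ($172), Mendoza→Lot B ($138), Costa→Lot G ($178) — total 160+171+116+172+138+178 = $935.
Column-greedy (each lot in turn goes to its best remaining collector) gives $873, worse by 62.
Swapping Okafor↔Farahani (Okafor→Lot D $117, Farahani→Lot F $150) loses 64.
Every other assignment is strictly worse.
Farahani's own top lot is Lot A ($174), but forcing Farahani→Lot A and reassigning the rest optimally gives only $881 — worse by 54.

Farahani receives Lot D.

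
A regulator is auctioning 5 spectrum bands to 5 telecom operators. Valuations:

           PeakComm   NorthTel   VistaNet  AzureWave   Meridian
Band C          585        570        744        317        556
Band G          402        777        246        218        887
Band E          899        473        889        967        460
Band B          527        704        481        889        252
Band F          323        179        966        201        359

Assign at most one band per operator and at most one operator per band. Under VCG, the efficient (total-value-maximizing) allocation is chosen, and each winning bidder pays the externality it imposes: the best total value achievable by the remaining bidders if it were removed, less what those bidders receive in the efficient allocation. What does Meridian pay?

Efficient allocation: PeakComm→Band E ($899M), NorthTel→Band C ($570M), VistaNet→Band F ($966M), AzureWave→Band B ($889M), Meridian→Band G ($887M); total welfare W = $4211M.
Meridian receives Band G at value $887M, so the others get W − 887 = $3324M.
Without Meridian: best allocation of the remaining 4 bidders over all 5 bands is PeakComm→Band E ($899M), NorthTel→Band G ($777M), VistaNet→Band F ($966M), AzureWave→Band B ($889M), total $3531M.
VCG payment = (others' best without Meridian) − (others' welfare with Meridian) = 3531 − 3324 = $207M.

Meridian pays $207M.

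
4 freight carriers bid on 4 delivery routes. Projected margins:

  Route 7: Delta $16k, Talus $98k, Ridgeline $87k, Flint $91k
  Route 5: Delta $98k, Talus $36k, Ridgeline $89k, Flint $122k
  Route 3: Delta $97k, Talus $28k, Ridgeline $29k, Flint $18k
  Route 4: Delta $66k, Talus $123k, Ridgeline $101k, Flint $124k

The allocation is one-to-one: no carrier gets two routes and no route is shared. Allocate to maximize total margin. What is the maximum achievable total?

Optimal: Delta→Route 3 ($97k), Talus→Route 4 ($123k), Ridgeline→Route 7 ($87k), Flint→Route 5 ($122k) — total 97+123+87+122 = $429k.
Row-greedy (each carrier in turn takes its best remaining route) gives $326k, worse by 103.
Next-best assignment: Delta→Route 3, Talus→Route 7, Ridgeline→Route 4, Flint→Route 5 = $418k.
Every other assignment is strictly worse.

Max total: $429k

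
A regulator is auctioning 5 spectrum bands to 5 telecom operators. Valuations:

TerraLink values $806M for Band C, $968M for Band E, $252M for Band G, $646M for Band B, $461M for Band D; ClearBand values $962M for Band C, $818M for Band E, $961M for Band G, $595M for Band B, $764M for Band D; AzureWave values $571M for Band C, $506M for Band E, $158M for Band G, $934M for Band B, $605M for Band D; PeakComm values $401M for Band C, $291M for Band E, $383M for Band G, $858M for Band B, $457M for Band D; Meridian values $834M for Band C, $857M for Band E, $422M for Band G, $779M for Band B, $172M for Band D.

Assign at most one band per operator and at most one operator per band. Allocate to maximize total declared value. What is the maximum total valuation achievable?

Max total: $4226M

Optimal: TerraLink→Band E ($968M), ClearBand→Band G ($961M), AzureWave→Band D ($605M), PeakComm→Band B ($858M), Meridian→Band C ($834M) — total 968+961+605+858+834 = $4226M.
Row-greedy (each operator in turn takes its best remaining band) gives $3743M, worse by 483.
Checked against all permutations: $4226M is optimal.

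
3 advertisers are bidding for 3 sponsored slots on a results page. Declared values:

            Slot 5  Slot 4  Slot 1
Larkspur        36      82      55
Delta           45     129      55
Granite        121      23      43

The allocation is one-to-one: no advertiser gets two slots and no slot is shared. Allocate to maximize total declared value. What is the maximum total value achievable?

Max total: $305

Optimal: Larkspur→Slot 1 ($55), Delta→Slot 4 ($129), Granite→Slot 5 ($121) — total 55+129+121 = $305.
Row-greedy (each advertiser in turn takes its best remaining slot) gives $258, worse by 47.
Next-best assignment: Larkspur→Slot 4, Delta→Slot 1, Granite→Slot 5 = $258.
Swapping Delta↔Granite (Delta→Slot 5 $45, Granite→Slot 4 $23) loses 182.
Checked against all permutations: $305 is optimal.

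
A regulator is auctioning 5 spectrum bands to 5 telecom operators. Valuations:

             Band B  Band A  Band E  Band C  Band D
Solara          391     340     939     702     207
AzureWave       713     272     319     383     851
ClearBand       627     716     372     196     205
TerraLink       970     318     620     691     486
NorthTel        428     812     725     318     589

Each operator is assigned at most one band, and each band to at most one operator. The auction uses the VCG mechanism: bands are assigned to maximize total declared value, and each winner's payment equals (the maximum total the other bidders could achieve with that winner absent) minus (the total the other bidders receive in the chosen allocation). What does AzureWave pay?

Efficient allocation: Solara→Band C ($702M), AzureWave→Band D ($851M), ClearBand→Band A ($716M), TerraLink→Band B ($970M), NorthTel→Band E ($725M); total welfare W = $3964M.
AzureWave receives Band D at value $851M, so the others get W − 851 = $3113M.
Without AzureWave: best allocation of the remaining 4 bidders over all 5 bands is Solara→Band E ($939M), ClearBand→Band A ($716M), TerraLink→Band B ($970M), NorthTel→Band D ($589M), total $3214M.
VCG payment = (others' best without AzureWave) − (others' welfare with AzureWave) = 3214 − 3113 = $101M.

AzureWave pays $101M.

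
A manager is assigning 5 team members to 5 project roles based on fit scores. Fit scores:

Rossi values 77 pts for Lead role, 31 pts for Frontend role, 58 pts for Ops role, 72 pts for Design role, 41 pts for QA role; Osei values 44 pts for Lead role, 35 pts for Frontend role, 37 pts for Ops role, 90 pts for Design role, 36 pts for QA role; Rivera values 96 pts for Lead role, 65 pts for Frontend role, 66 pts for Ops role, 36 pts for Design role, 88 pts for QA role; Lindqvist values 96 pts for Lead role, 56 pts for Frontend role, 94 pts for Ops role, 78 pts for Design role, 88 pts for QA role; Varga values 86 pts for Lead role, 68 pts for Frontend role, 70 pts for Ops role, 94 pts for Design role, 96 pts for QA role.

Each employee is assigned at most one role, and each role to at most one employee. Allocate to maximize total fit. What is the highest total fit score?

This is a one-to-one assignment (maximum-weight bipartite matching).
Optimal: Rossi→Lead role (77 pts), Osei→Design role (90 pts), Rivera→Frontend role (65 pts), Lindqvist→Ops role (94 pts), Varga→QA role (96 pts) — total 77+90+65+94+96 = 422 pts.
Column-greedy (each role in turn goes to its best remaining employee) gives 389 pts, worse by 33.
Next-best assignment: Rossi→Lead role, Osei→Design role, Rivera→QA role, Lindqvist→Ops role, Varga→Frontend role = 417 pts.

Max total: 422 pts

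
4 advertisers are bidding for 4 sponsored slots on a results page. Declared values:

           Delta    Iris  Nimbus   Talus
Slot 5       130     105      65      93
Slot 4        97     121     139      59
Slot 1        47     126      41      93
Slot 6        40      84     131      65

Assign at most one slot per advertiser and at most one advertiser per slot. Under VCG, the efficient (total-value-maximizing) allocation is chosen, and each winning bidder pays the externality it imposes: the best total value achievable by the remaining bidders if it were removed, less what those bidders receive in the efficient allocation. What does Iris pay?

Efficient allocation: Delta→Slot 5 ($130), Iris→Slot 4 ($121), Nimbus→Slot 6 ($131), Talus→Slot 1 ($93); total welfare W = $475.
Iris receives Slot 4 at value $121, so the others get W − 121 = $354.
Without Iris: best allocation of the remaining 3 bidders over all 4 slots is Delta→Slot 5 ($130), Nimbus→Slot 4 ($139), Talus→Slot 1 ($93), total $362.
VCG payment = (others' best without Iris) − (others' welfare with Iris) = 362 − 354 = $8.

Iris pays $8.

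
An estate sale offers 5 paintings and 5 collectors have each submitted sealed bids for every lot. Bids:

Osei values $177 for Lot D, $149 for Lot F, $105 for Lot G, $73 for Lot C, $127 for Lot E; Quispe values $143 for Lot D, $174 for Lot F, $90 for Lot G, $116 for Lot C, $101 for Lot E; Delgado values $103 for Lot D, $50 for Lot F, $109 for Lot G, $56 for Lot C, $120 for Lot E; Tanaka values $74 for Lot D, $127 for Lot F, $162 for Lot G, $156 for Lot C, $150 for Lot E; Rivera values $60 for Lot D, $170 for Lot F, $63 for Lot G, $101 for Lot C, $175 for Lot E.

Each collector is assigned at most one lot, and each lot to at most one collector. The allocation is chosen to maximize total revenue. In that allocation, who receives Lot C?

Optimal: Osei→Lot D ($177), Quispe→Lot F ($174), Delgado→Lot G ($109), Tanaka→Lot C ($156), Rivera→Lot E ($175) — total 177+174+109+156+175 = $791.
Max-entry greedy (repeatedly take the single best remaining cell) gives $744, worse by 47.
Every other assignment is strictly worse.
Tanaka's own top lot is Lot G ($162), but forcing Tanaka→Lot G and reassigning the rest optimally gives only $745 — worse by 46.

Tanaka receives Lot C.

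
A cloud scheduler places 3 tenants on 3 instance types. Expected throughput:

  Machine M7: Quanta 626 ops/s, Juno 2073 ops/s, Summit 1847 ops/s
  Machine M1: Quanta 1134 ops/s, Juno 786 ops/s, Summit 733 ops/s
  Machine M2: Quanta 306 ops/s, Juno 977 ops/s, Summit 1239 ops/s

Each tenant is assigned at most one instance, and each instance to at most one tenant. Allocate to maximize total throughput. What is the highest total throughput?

Optimal: Quanta→Machine M1 (1134 ops/s), Juno→Machine M7 (2073 ops/s), Summit→Machine M2 (1239 ops/s) — total 1134+2073+1239 = 4446 ops/s.
Checked against all permutations: 4446 ops/s is optimal.

Max total: 4446 ops/s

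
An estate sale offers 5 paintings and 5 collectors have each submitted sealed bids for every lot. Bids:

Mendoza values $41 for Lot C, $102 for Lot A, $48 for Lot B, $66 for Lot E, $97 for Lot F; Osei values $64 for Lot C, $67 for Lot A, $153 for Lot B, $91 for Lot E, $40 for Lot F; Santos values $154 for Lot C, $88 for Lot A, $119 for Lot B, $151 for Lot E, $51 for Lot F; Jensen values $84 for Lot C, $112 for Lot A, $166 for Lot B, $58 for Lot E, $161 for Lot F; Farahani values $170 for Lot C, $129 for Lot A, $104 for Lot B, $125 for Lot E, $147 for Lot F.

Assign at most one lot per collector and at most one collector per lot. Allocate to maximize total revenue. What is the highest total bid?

Optimal: Mendoza→Lot A ($102), Osei→Lot B ($153), Santos→Lot E ($151), Jensen→Lot F ($161), Farahani→Lot C ($170) — total 102+153+151+161+170 = $737.
Row-greedy (each collector in turn takes its best remaining lot) gives $695, worse by 42.
Next-best assignment: Mendoza→Lot A, Osei→Lot B, Santos→Lot C, Jensen→Lot F, Farahani→Lot E = $695.
No other one-to-one assignment exceeds $737.

Maximum total: $737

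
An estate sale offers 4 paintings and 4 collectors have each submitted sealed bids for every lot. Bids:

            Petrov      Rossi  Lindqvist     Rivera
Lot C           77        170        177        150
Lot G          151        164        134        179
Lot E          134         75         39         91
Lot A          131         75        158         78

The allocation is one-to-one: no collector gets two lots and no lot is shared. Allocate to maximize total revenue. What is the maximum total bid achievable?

Maximum total: $641

Optimal: Petrov→Lot E ($134), Rossi→Lot C ($170), Lindqvist→Lot A ($158), Rivera→Lot G ($179) — total 134+170+158+179 = $641.
No other one-to-one assignment exceeds $641.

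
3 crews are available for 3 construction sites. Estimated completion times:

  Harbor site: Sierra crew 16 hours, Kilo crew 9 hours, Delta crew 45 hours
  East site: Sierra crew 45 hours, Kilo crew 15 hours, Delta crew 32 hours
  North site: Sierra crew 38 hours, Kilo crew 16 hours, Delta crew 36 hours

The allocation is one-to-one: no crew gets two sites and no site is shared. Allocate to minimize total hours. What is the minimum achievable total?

Min total: 64 hours

Treat this as an assignment problem: match each crew to one site.
Optimal: Sierra crew→Harbor site (16 hours), Kilo crew→North site (16 hours), Delta crew→East site (32 hours) — total 16+16+32 = 64 hours.
Row-greedy (each crew in turn takes its cheapest remaining site) gives 67 hours, worse by 3.
Next-best assignment: Sierra crew→Harbor site, Kilo crew→East site, Delta crew→North site = 67 hours.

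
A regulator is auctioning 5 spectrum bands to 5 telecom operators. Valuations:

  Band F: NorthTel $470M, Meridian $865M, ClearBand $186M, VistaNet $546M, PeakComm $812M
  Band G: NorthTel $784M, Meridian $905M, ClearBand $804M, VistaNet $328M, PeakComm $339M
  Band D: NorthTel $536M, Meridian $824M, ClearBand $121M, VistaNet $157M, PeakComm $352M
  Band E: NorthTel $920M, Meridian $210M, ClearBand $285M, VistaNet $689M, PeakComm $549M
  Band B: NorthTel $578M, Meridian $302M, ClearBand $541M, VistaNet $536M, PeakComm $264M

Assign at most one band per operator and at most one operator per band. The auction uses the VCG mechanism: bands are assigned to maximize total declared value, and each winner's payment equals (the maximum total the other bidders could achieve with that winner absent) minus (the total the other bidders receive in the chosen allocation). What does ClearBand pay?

ClearBand pays $81M.

Efficient allocation: NorthTel→Band E ($920M), Meridian→Band D ($824M), ClearBand→Band G ($804M), VistaNet→Band B ($536M), PeakComm→Band F ($812M); total welfare W = $3896M.
ClearBand receives Band G at value $804M, so the others get W − 804 = $3092M.
Without ClearBand: best allocation of the remaining 4 bidders over all 5 bands is NorthTel→Band E ($920M), Meridian→Band G ($905M), VistaNet→Band B ($536M), PeakComm→Band F ($812M), total $3173M.
VCG payment = (others' best without ClearBand) − (others' welfare with ClearBand) = 3173 − 3092 = $81M.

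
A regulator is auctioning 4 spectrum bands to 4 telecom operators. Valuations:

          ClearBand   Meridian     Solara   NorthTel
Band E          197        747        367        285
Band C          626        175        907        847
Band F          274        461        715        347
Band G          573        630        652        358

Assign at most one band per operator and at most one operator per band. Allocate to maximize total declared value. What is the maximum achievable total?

Optimal: ClearBand→Band G ($573M), Meridian→Band E ($747M), Solara→Band F ($715M), NorthTel→Band C ($847M) — total 573+747+715+847 = $2882M.
Row-greedy (each operator in turn takes its best remaining band) gives $2446M, worse by 436.
Next-best assignment: ClearBand→Band G, Meridian→Band E, Solara→Band C, NorthTel→Band F = $2574M.

Maximum total: $2882M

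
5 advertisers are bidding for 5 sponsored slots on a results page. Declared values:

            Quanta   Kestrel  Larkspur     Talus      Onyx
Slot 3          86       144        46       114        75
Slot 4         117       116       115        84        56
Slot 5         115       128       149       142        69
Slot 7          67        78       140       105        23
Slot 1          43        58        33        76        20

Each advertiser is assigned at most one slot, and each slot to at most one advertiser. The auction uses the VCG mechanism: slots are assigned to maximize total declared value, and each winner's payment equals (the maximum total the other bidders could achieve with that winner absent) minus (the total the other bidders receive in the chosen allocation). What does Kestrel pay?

Kestrel pays $55.

Efficient allocation: Quanta→Slot 4 ($117), Kestrel→Slot 3 ($144), Larkspur→Slot 7 ($140), Talus→Slot 5 ($142), Onyx→Slot 1 ($20); total welfare W = $563.
Kestrel receives Slot 3 at value $144, so the others get W − 144 = $419.
Without Kestrel: best allocation of the remaining 4 bidders over all 5 slots is Quanta→Slot 4 ($117), Larkspur→Slot 7 ($140), Talus→Slot 5 ($142), Onyx→Slot 3 ($75), total $474.
VCG payment = (others' best without Kestrel) − (others' welfare with Kestrel) = 474 − 419 = $55.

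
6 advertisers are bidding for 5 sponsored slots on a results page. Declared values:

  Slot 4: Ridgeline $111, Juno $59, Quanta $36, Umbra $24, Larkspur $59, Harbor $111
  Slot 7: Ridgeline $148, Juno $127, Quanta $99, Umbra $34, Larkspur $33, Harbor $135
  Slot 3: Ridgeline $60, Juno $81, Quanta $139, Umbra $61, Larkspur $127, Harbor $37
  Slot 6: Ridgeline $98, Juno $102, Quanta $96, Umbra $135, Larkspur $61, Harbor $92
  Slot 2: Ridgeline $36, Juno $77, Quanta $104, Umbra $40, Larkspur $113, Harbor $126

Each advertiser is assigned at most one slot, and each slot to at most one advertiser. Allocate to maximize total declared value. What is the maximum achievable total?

This is the linear assignment problem.
Optimal: Harbor→Slot 4 ($111), Ridgeline→Slot 7 ($148), Quanta→Slot 3 ($139), Umbra→Slot 6 ($135), Larkspur→Slot 2 ($113) — total 111+148+139+135+113 = $646.
Row-greedy (each advertiser in turn takes its best remaining slot) gives $488, worse by 158.
No other one-to-one assignment exceeds $646.

Max total: $646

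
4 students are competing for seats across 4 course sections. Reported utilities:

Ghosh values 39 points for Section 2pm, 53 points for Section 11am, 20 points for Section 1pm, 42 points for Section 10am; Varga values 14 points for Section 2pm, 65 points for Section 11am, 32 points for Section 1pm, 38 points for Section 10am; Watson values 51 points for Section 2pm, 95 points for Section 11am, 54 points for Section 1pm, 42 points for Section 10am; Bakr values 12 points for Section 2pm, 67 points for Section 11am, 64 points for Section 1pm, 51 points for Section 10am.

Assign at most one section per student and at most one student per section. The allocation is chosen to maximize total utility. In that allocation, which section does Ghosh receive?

Ghosh receives Section 2pm.

Optimal: Ghosh→Section 2pm (39 points), Varga→Section 10am (38 points), Watson→Section 11am (95 points), Bakr→Section 1pm (64 points) — total 39+38+95+64 = 236 points.
Row-greedy (each student in turn takes its best remaining section) gives 157 points, worse by 79.
Next-best assignment: Ghosh→Section 10am, Varga→Section 11am, Watson→Section 2pm, Bakr→Section 1pm = 222 points.
Swapping Ghosh↔Bakr (Ghosh→Section 1pm 20 points, Bakr→Section 2pm 12 points) loses 71.
Every other assignment is strictly worse.
Ghosh's own top section is Section 11am (53 points), but forcing Ghosh→Section 11am and reassigning the rest optimally gives only 206 points — worse by 30.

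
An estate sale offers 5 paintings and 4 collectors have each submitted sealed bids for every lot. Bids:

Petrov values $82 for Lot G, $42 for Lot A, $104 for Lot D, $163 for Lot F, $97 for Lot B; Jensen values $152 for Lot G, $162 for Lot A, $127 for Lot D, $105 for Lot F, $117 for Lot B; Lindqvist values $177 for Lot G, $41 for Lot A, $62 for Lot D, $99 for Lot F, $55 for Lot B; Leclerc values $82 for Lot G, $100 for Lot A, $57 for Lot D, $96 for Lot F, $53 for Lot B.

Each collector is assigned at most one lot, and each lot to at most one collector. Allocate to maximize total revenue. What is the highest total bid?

This is a one-to-one assignment (maximum-weight bipartite matching).
Optimal: Petrov→Lot F ($163), Jensen→Lot D ($127), Lindqvist→Lot G ($177), Leclerc→Lot A ($100) — total 163+127+177+100 = $567.
Row-greedy (each collector in turn takes its best remaining lot) gives $559, worse by 8.
Next-best assignment: Petrov→Lot F, Jensen→Lot A, Lindqvist→Lot G, Leclerc→Lot D = $559.
Swapping Jensen↔Lindqvist (Jensen→Lot G $152, Lindqvist→Lot D $62) loses 90.

Maximum total: $567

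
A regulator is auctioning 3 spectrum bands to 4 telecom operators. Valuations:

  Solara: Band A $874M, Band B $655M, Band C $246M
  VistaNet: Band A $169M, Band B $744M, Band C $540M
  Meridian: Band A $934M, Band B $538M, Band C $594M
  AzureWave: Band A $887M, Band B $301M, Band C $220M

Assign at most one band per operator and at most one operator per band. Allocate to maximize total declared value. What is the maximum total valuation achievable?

This is a one-to-one assignment (maximum-weight bipartite matching).
Optimal: AzureWave→Band A ($887M), VistaNet→Band B ($744M), Meridian→Band C ($594M) — total 887+744+594 = $2225M.
Column-greedy (each band in turn goes to its best remaining operator) gives $1924M, worse by 301.
Next-best assignment: Solara→Band A, VistaNet→Band B, Meridian→Band C = $2212M.
Checked against all permutations: $2225M is optimal.

Maximum total: $2225M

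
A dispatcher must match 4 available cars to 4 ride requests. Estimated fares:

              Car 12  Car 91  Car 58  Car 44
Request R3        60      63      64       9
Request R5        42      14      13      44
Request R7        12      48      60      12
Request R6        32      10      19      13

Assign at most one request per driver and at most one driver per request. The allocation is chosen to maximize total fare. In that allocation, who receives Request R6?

Optimal: Car 12→Request R6 ($32), Car 91→Request R3 ($63), Car 58→Request R7 ($60), Car 44→Request R5 ($44) — total 32+63+60+44 = $199.
Row-greedy (each driver in turn takes its best remaining request) gives $171, worse by 28.
Next-best assignment: Car 12→Request R6, Car 91→Request R7, Car 58→Request R3, Car 44→Request R5 = $188.
Car 12's own top request is Request R3 ($60), but forcing Car 12→Request R3 and reassigning the rest optimally gives only $174 — worse by 25.

Car 12 receives Request R6.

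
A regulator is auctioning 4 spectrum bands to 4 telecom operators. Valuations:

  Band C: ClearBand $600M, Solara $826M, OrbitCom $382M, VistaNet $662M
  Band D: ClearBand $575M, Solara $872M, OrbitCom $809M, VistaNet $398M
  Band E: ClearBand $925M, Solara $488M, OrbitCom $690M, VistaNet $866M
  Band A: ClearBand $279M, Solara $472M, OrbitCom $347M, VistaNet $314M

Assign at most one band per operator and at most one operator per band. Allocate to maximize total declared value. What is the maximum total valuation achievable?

Maximum total: $2874M

Optimal: ClearBand→Band E ($925M), Solara→Band C ($826M), OrbitCom→Band D ($809M), VistaNet→Band A ($314M) — total 925+826+809+314 = $2874M.
Row-greedy (each operator in turn takes its best remaining band) gives $2493M, worse by 381.
No other one-to-one assignment exceeds $2874M.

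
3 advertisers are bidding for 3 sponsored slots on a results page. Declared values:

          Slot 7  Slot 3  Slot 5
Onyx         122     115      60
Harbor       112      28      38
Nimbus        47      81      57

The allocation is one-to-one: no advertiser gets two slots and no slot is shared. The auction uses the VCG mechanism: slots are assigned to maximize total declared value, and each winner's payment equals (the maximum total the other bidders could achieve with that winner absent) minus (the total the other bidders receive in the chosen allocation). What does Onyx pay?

Efficient allocation: Onyx→Slot 3 ($115), Harbor→Slot 7 ($112), Nimbus→Slot 5 ($57); total welfare W = $284.
Onyx receives Slot 3 at value $115, so the others get W − 115 = $169.
Without Onyx: best allocation of the remaining 2 bidders over all 3 slots is Harbor→Slot 7 ($112), Nimbus→Slot 3 ($81), total $193.
VCG payment = (others' best without Onyx) − (others' welfare with Onyx) = 193 − 169 = $24.

Onyx pays $24.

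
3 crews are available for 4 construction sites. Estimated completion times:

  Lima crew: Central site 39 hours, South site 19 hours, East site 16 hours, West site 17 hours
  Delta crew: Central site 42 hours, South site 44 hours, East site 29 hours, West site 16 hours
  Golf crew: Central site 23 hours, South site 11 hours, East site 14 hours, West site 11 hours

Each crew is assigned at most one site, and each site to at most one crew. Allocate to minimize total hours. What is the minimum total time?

Min total: 43 hours

Optimal: Lima crew→East site (16 hours), Delta crew→West site (16 hours), Golf crew→South site (11 hours) — total 16+16+11 = 43 hours.
Column-greedy (each site in turn goes to its cheapest remaining crew) gives 71 hours, worse by 28.
Next-best assignment: Lima crew→South site, Delta crew→West site, Golf crew→East site = 49 hours.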